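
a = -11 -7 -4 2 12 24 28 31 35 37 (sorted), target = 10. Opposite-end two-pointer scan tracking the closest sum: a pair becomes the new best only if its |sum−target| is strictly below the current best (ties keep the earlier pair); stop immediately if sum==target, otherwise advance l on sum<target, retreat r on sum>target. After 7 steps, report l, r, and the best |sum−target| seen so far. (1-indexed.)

l=1 r=10: -11+37=26 d=16 *, r--
l=1 r=9: -11+35=24 d=14 *, r--
l=1 r=8: -11+31=20 d=10 *, r--
l=1 r=7: -11+28=17 d=7 *, r--
l=1 r=6: -11+24=13 d=3 *, r--
l=1 r=5: -11+12=1 d=9, l++
l=2 r=5: -7+12=5 d=5, l++

l=3, r=5, best |Δ|=3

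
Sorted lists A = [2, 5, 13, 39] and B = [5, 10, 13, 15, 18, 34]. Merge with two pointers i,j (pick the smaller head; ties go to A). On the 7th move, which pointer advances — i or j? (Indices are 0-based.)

i=0 j=0: A[i]=2<=B[j]=5 take 2, i++
i=1 j=0: A[i]=5<=B[j]=5 take 5, i++
i=2 j=0: A[i]=13>B[j]=5 take 5, j++
i=2 j=1: A[i]=13>B[j]=10 take 10, j++
i=2 j=2: A[i]=13<=B[j]=13 take 13, i++
i=3 j=2: A[i]=39>B[j]=13 take 13, j++
i=3 j=3: A[i]=39>B[j]=15 take 15, j++

j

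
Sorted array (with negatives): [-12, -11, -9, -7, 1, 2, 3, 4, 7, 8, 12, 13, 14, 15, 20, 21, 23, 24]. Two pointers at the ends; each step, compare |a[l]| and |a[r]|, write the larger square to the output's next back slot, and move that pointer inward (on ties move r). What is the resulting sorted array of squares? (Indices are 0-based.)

l=0 r=17: |-12|<=|24| out[17]=576, r--
l=0 r=16: |-12|<=|23| out[16]=529, r--
l=0 r=15: |-12|<=|21| out[15]=441, r--
l=0 r=14: |-12|<=|20| out[14]=400, r--
l=0 r=13: |-12|<=|15| out[13]=225, r--
l=0 r=12: |-12|<=|14| out[12]=196, r--
l=0 r=11: |-12|<=|13| out[11]=169, r--
l=0 r=10: |-12|<=|12| out[10]=144, r--
l=0 r=9: |-12|>|8| out[9]=144, l++
l=1 r=9: |-11|>|8| out[8]=121, l++
l=2 r=9: |-9|>|8| out[7]=81, l++
l=3 r=9: |-7|<=|8| out[6]=64, r--
l=3 r=8: |-7|<=|7| out[5]=49, r--
l=3 r=7: |-7|>|4| out[4]=49, l++
l=4 r=7: |1|<=|4| out[3]=16, r--
l=4 r=6: |1|<=|3| out[2]=9, r--
l=4 r=5: |1|<=|2| out[1]=4, r--
l=4 r=4: |1|<=|1| out[0]=1, r--

[1, 4, 9, 16, 49, 49, 64, 81, 121, 144, 144, 169, 196, 225, 400, 441, 529, 576]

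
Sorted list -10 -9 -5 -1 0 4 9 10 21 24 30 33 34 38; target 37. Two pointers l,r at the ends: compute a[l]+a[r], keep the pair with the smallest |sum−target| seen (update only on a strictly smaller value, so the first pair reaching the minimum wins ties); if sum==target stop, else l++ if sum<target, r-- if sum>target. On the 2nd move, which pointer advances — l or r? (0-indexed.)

l=0 r=13: -10+38=28 d=9 *, l++
l=1 r=13: -9+38=29 d=8 *, l++

l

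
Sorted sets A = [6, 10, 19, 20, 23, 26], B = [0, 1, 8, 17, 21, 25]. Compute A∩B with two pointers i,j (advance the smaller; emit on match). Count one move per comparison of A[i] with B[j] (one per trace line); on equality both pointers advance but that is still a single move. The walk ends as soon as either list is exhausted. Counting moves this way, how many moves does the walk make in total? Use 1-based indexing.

[i=1,j=1] 6>0 → j++
[i=1,j=2] 6>1 → j++
[i=1,j=3] 6<8 → i++
[i=2,j=3] 10>8 → j++
[i=2,j=4] 10<17 → i++
[i=3,j=4] 19>17 → j++
[i=3,j=5] 19<21 → i++
[i=4,j=5] 20<21 → i++
[i=5,j=5] 23>21 → j++
[i=5,j=6] 23<25 → i++
[i=6,j=6] 26>25 → j++

11 moves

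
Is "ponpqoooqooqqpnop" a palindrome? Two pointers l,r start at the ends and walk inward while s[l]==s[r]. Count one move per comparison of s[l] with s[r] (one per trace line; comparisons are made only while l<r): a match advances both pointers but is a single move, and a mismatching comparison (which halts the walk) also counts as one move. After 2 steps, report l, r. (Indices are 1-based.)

l=3, r=15

l=1 r=17: 'p'=='p', l++,r--
l=2 r=16: 'o'=='o', l++,r--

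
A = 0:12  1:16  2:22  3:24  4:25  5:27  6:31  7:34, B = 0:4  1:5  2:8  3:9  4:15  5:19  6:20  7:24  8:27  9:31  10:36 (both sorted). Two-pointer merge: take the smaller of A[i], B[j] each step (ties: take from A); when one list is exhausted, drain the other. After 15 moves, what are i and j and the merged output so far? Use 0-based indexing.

i=0 j=0: A[i]=12>B[j]=4 take 4, j++
i=0 j=1: A[i]=12>B[j]=5 take 5, j++
i=0 j=2: A[i]=12>B[j]=8 take 8, j++
i=0 j=3: A[i]=12>B[j]=9 take 9, j++
i=0 j=4: A[i]=12<=B[j]=15 take 12, i++
i=1 j=4: A[i]=16>B[j]=15 take 15, j++
i=1 j=5: A[i]=16<=B[j]=19 take 16, i++
i=2 j=5: A[i]=22>B[j]=19 take 19, j++
i=2 j=6: A[i]=22>B[j]=20 take 20, j++
i=2 j=7: A[i]=22<=B[j]=24 take 22, i++
i=3 j=7: A[i]=24<=B[j]=24 take 24, i++
i=4 j=7: A[i]=25>B[j]=24 take 24, j++
i=4 j=8: A[i]=25<=B[j]=27 take 25, i++
i=5 j=8: A[i]=27<=B[j]=27 take 27, i++
i=6 j=8: A[i]=31>B[j]=27 take 27, j++

i=6, j=9, merged so far=[4, 5, 8, 9, 12, 15, 16, 19, 20, 22, 24, 24, 25, 27, 27]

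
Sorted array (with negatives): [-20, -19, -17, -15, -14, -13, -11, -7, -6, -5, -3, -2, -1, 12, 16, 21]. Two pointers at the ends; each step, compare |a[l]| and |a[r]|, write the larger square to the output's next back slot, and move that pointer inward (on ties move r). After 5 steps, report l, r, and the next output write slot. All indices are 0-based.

l=3, r=13, next write slot=10

[0,15] |-20|<=|21| out[15]=441 → r--
[0,14] |-20|>|16| out[14]=400 → l++
[1,14] |-19|>|16| out[13]=361 → l++
[2,14] |-17|>|16| out[12]=289 → l++
[3,14] |-15|<=|16| out[11]=256 → r--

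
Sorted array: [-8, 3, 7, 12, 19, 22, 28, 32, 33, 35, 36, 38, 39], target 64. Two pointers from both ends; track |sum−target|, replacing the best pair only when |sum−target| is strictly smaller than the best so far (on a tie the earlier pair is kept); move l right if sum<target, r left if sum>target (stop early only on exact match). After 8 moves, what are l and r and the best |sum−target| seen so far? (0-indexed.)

l=6, r=10, best |Δ|=2

l=0 r=12: -8+39=31 d=33 *, l++
l=1 r=12: 3+39=42 d=22 *, l++
l=2 r=12: 7+39=46 d=18 *, l++
l=3 r=12: 12+39=51 d=13 *, l++
l=4 r=12: 19+39=58 d=6 *, l++
l=5 r=12: 22+39=61 d=3 *, l++
l=6 r=12: 28+39=67 d=3, r--
l=6 r=11: 28+38=66 d=2 *, r--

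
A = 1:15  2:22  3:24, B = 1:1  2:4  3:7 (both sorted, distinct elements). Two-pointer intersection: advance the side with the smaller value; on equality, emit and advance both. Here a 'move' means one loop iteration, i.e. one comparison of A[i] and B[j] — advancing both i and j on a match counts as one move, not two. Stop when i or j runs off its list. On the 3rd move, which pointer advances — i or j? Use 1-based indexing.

j

[i=1,j=1] 15>1 → j++
[i=1,j=2] 15>4 → j++
[i=1,j=3] 15>7 → j++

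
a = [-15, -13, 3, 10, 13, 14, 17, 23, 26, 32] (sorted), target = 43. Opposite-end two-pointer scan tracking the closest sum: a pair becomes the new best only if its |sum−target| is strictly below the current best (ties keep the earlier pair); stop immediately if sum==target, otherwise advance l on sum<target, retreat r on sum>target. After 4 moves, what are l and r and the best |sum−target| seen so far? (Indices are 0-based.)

l=4, r=9, best |Δ|=1

l=0 r=9: -15+32=17 d=26 *, l++
l=1 r=9: -13+32=19 d=24 *, l++
l=2 r=9: 3+32=35 d=8 *, l++
l=3 r=9: 10+32=42 d=1 *, l++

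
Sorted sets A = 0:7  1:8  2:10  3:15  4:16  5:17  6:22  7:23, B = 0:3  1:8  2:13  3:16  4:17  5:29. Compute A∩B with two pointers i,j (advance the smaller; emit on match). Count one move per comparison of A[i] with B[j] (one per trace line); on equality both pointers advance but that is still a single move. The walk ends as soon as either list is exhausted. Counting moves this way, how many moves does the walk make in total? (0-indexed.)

[i=0,j=0] 7>3 → j++
[i=0,j=1] 7<8 → i++
[i=1,j=1] 8==8 emit → i++,j++
[i=2,j=2] 10<13 → i++
[i=3,j=2] 15>13 → j++
[i=3,j=3] 15<16 → i++
[i=4,j=3] 16==16 emit → i++,j++
[i=5,j=4] 17==17 emit → i++,j++
[i=6,j=5] 22<29 → i++
[i=7,j=5] 23<29 → i++

10 moves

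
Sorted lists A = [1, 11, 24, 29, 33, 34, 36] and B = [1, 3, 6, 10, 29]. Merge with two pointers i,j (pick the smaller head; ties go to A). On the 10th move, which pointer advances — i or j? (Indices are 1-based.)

[i=1,j=1] A[i]=1<=B[j]=1 take 1 → i++
[i=2,j=1] A[i]=11>B[j]=1 take 1 → j++
[i=2,j=2] A[i]=11>B[j]=3 take 3 → j++
[i=2,j=3] A[i]=11>B[j]=6 take 6 → j++
[i=2,j=4] A[i]=11>B[j]=10 take 10 → j++
[i=2,j=5] A[i]=11<=B[j]=29 take 11 → i++
[i=3,j=5] A[i]=24<=B[j]=29 take 24 → i++
[i=4,j=5] A[i]=29<=B[j]=29 take 29 → i++
[i=5,j=5] A[i]=33>B[j]=29 take 29 → j++
[i=5,j=6] B done, take A[i]=33 → i++

i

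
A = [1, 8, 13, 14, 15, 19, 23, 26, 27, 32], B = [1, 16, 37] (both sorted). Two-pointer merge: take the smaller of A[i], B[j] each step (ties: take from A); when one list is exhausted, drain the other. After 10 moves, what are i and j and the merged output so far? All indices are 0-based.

i=0 j=0: A[i]=1<=B[j]=1 take 1, i++
i=1 j=0: A[i]=8>B[j]=1 take 1, j++
i=1 j=1: A[i]=8<=B[j]=16 take 8, i++
i=2 j=1: A[i]=13<=B[j]=16 take 13, i++
i=3 j=1: A[i]=14<=B[j]=16 take 14, i++
i=4 j=1: A[i]=15<=B[j]=16 take 15, i++
i=5 j=1: A[i]=19>B[j]=16 take 16, j++
i=5 j=2: A[i]=19<=B[j]=37 take 19, i++
i=6 j=2: A[i]=23<=B[j]=37 take 23, i++
i=7 j=2: A[i]=26<=B[j]=37 take 26, i++

i=8, j=2, merged so far=[1, 1, 8, 13, 14, 15, 16, 19, 23, 26]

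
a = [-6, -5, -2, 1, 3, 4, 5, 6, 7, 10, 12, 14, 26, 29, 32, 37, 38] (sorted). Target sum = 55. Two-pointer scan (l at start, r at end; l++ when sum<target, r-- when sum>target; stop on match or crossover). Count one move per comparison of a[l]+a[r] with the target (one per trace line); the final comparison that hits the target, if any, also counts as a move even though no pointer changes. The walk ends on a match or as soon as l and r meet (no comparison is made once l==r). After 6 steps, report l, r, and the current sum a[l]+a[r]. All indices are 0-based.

[0,16] -6+38=32 <55 → l++
[1,16] -5+38=33 <55 → l++
[2,16] -2+38=36 <55 → l++
[3,16] 1+38=39 <55 → l++
[4,16] 3+38=41 <55 → l++
[5,16] 4+38=42 <55 → l++

l=6, r=16, sum=43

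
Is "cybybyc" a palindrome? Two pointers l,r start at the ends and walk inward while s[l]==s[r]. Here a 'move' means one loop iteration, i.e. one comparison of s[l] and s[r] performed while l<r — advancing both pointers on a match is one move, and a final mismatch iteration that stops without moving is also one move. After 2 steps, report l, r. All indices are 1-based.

[1,7] 'c'=='c' → l++,r--
[2,6] 'y'=='y' → l++,r--

l=3, r=5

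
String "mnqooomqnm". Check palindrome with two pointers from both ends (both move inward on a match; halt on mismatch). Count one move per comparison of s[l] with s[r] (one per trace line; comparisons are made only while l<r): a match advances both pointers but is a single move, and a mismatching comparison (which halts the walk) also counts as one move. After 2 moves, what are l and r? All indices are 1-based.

l=3, r=8

[1,10] 'm'=='m' → l++,r--
[2,9] 'n'=='n' → l++,r--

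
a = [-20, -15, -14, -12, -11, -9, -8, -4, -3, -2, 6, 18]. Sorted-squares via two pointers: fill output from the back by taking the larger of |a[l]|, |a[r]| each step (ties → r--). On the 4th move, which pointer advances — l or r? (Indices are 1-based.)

l

l=1 r=12: |-20|>|18| out[12]=400, l++
l=2 r=12: |-15|<=|18| out[11]=324, r--
l=2 r=11: |-15|>|6| out[10]=225, l++
l=3 r=11: |-14|>|6| out[9]=196, l++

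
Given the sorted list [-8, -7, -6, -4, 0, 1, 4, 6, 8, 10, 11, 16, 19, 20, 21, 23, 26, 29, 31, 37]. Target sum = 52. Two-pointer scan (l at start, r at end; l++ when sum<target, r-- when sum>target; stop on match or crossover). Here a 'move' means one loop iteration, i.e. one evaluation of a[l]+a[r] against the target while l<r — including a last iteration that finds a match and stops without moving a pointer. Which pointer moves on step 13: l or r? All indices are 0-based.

l

l=0 r=19: -8+37=29 <52, l++
l=1 r=19: -7+37=30 <52, l++
l=2 r=19: -6+37=31 <52, l++
l=3 r=19: -4+37=33 <52, l++
l=4 r=19: 0+37=37 <52, l++
l=5 r=19: 1+37=38 <52, l++
l=6 r=19: 4+37=41 <52, l++
l=7 r=19: 6+37=43 <52, l++
l=8 r=19: 8+37=45 <52, l++
l=9 r=19: 10+37=47 <52, l++
l=10 r=19: 11+37=48 <52, l++
l=11 r=19: 16+37=53 >52, r--
l=11 r=18: 16+31=47 <52, l++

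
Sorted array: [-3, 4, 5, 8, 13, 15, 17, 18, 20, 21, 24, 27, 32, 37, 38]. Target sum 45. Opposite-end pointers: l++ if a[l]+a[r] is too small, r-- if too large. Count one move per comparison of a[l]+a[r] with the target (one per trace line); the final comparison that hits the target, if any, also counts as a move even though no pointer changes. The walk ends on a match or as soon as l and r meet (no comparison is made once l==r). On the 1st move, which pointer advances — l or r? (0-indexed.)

l=0 r=14: -3+38=35 <45, l++

l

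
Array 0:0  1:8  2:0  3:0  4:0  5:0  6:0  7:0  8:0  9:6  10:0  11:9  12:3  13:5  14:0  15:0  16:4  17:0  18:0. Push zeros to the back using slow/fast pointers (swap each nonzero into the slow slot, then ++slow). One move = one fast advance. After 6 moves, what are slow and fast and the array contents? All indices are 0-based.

slow=1, fast=6, a=[8, 0, 0, 0, 0, 0, 0, 0, 0, 6, 0, 9, 3, 5, 0, 0, 4, 0, 0]

(s=0,f=0) a[fast]=0 → fast++
(s=0,f=1) a[fast]=8≠0 swap→a[0]=8 → slow++,fast++
(s=1,f=2) a[fast]=0 → fast++
(s=1,f=3) a[fast]=0 → fast++
(s=1,f=4) a[fast]=0 → fast++
(s=1,f=5) a[fast]=0 → fast++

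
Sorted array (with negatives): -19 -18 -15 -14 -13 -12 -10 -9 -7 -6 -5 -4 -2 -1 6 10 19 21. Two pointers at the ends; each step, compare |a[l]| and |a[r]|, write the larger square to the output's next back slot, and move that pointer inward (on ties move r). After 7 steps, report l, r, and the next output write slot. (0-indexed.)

[0,17] |-19|<=|21| out[17]=441 → r--
[0,16] |-19|<=|19| out[16]=361 → r--
[0,15] |-19|>|10| out[15]=361 → l++
[1,15] |-18|>|10| out[14]=324 → l++
[2,15] |-15|>|10| out[13]=225 → l++
[3,15] |-14|>|10| out[12]=196 → l++
[4,15] |-13|>|10| out[11]=169 → l++

l=5, r=15, next write slot=10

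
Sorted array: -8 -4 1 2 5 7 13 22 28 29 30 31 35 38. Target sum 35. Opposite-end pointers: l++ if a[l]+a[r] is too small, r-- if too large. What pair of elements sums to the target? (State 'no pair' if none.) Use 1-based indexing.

l=1 r=14: -8+38=30 <35, l++
l=2 r=14: -4+38=34 <35, l++
l=3 r=14: 1+38=39 >35, r--
l=3 r=13: 1+35=36 >35, r--
l=3 r=12: 1+31=32 <35, l++
l=4 r=12: 2+31=33 <35, l++
l=5 r=12: 5+31=36 >35, r--
l=5 r=11: 5+30=35, found

(5, 30)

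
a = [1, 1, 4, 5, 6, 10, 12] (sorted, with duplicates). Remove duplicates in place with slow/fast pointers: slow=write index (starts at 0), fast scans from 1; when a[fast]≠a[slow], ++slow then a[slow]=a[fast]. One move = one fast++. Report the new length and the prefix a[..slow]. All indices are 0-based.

length 6; prefix = [1, 4, 5, 6, 10, 12]

slow=0 fast=1: a[fast]=1=a[slow] dup, fast++
slow=0 fast=2: a[fast]=4≠a[slow]=1 write a[1]=4, slow++,fast++
slow=1 fast=3: a[fast]=5≠a[slow]=4 write a[2]=5, slow++,fast++
slow=2 fast=4: a[fast]=6≠a[slow]=5 write a[3]=6, slow++,fast++
slow=3 fast=5: a[fast]=10≠a[slow]=6 write a[4]=10, slow++,fast++
slow=4 fast=6: a[fast]=12≠a[slow]=10 write a[5]=12, slow++,fast++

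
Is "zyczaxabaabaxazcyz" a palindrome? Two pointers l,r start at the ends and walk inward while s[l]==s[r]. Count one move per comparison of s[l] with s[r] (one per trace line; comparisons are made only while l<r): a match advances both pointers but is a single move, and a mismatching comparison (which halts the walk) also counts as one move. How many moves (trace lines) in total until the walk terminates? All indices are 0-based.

[0,17] 'z'=='z' → l++,r--
[1,16] 'y'=='y' → l++,r--
[2,15] 'c'=='c' → l++,r--
[3,14] 'z'=='z' → l++,r--
[4,13] 'a'=='a' → l++,r--
[5,12] 'x'=='x' → l++,r--
[6,11] 'a'=='a' → l++,r--
[7,10] 'b'=='b' → l++,r--
[8,9] 'a'=='a' → l++,r--

9 moves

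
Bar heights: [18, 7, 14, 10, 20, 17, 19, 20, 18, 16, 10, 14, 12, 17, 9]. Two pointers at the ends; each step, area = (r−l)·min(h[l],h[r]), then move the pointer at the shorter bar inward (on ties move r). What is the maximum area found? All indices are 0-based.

l=0 r=14: min(18,9)*14=126 best=126 *, r--
l=0 r=13: min(18,17)*13=221 best=221 *, r--
l=0 r=12: min(18,12)*12=144 best=221, r--
l=0 r=11: min(18,14)*11=154 best=221, r--
l=0 r=10: min(18,10)*10=100 best=221, r--
l=0 r=9: min(18,16)*9=144 best=221, r--
l=0 r=8: min(18,18)*8=144 best=221, r--
l=0 r=7: min(18,20)*7=126 best=221, l++
l=1 r=7: min(7,20)*6=42 best=221, l++
l=2 r=7: min(14,20)*5=70 best=221, l++
l=3 r=7: min(10,20)*4=40 best=221, l++
l=4 r=7: min(20,20)*3=60 best=221, r--
l=4 r=6: min(20,19)*2=38 best=221, r--
l=4 r=5: min(20,17)*1=17 best=221, r--

max area = 221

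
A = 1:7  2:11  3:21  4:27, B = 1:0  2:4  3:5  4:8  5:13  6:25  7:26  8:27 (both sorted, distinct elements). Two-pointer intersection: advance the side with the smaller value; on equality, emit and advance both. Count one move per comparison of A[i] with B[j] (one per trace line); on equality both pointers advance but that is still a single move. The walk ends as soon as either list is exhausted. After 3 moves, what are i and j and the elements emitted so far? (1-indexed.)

i=1 j=1: 7>0, j++
i=1 j=2: 7>4, j++
i=1 j=3: 7>5, j++

i=1, j=4, emitted=[]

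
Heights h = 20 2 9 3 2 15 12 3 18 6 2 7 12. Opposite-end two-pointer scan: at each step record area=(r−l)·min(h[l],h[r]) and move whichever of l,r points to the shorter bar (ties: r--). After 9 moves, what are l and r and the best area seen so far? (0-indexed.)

[0,12] min(20,12)*12=144 best=144 * → r--
[0,11] min(20,7)*11=77 best=144 → r--
[0,10] min(20,2)*10=20 best=144 → r--
[0,9] min(20,6)*9=54 best=144 → r--
[0,8] min(20,18)*8=144 best=144 → r--
[0,7] min(20,3)*7=21 best=144 → r--
[0,6] min(20,12)*6=72 best=144 → r--
[0,5] min(20,15)*5=75 best=144 → r--
[0,4] min(20,2)*4=8 best=144 → r--

l=0, r=3, best area=144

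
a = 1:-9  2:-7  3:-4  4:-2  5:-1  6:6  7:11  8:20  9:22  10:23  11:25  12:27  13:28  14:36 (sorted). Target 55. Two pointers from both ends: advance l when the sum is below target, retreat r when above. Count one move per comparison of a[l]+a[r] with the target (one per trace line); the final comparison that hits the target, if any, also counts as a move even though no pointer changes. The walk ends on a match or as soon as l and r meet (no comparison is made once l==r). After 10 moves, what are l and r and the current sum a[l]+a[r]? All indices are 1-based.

l=1 r=14: -9+36=27 <55, l++
l=2 r=14: -7+36=29 <55, l++
l=3 r=14: -4+36=32 <55, l++
l=4 r=14: -2+36=34 <55, l++
l=5 r=14: -1+36=35 <55, l++
l=6 r=14: 6+36=42 <55, l++
l=7 r=14: 11+36=47 <55, l++
l=8 r=14: 20+36=56 >55, r--
l=8 r=13: 20+28=48 <55, l++
l=9 r=13: 22+28=50 <55, l++

l=10, r=13, sum=51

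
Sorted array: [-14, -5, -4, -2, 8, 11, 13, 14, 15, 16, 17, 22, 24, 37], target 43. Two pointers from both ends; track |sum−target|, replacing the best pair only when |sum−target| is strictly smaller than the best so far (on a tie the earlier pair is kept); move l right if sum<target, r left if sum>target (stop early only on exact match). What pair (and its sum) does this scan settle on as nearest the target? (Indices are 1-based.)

[1,14] -14+37=23 d=20 * → l++
[2,14] -5+37=32 d=11 * → l++
[3,14] -4+37=33 d=10 * → l++
[4,14] -2+37=35 d=8 * → l++
[5,14] 8+37=45 d=2 * → r--
[5,13] 8+24=32 d=11 → l++
[6,13] 11+24=35 d=8 → l++
[7,13] 13+24=37 d=6 → l++
[8,13] 14+24=38 d=5 → l++
[9,13] 15+24=39 d=4 → l++
[10,13] 16+24=40 d=3 → l++
[11,13] 17+24=41 d=2 → l++
[12,13] 22+24=46 d=3 → r--

pair (8, 37) with sum 45 (|Δ|=2)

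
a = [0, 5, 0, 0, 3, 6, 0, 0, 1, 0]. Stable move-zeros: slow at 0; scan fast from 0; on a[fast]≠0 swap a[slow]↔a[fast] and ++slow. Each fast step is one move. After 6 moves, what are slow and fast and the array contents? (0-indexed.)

slow=3, fast=6, a=[5, 3, 6, 0, 0, 0, 0, 0, 1, 0]

(s=0,f=0) a[fast]=0 → fast++
(s=0,f=1) a[fast]=5≠0 swap→a[0]=5 → slow++,fast++
(s=1,f=2) a[fast]=0 → fast++
(s=1,f=3) a[fast]=0 → fast++
(s=1,f=4) a[fast]=3≠0 swap→a[1]=3 → slow++,fast++
(s=2,f=5) a[fast]=6≠0 swap→a[2]=6 → slow++,fast++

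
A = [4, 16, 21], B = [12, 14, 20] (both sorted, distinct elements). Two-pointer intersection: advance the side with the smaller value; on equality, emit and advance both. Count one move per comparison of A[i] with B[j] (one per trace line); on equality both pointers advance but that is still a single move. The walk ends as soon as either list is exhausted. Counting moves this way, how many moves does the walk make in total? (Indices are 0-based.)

i=0 j=0: 4<12, i++
i=1 j=0: 16>12, j++
i=1 j=1: 16>14, j++
i=1 j=2: 16<20, i++
i=2 j=2: 21>20, j++

5 moves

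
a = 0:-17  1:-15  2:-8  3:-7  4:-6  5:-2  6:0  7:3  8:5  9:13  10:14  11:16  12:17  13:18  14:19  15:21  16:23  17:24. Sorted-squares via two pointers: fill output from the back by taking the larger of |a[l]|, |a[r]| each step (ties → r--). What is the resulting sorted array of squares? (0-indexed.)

[0,17] |-17|<=|24| out[17]=576 → r--
[0,16] |-17|<=|23| out[16]=529 → r--
[0,15] |-17|<=|21| out[15]=441 → r--
[0,14] |-17|<=|19| out[14]=361 → r--
[0,13] |-17|<=|18| out[13]=324 → r--
[0,12] |-17|<=|17| out[12]=289 → r--
[0,11] |-17|>|16| out[11]=289 → l++
[1,11] |-15|<=|16| out[10]=256 → r--
[1,10] |-15|>|14| out[9]=225 → l++
[2,10] |-8|<=|14| out[8]=196 → r--
[2,9] |-8|<=|13| out[7]=169 → r--
[2,8] |-8|>|5| out[6]=64 → l++
[3,8] |-7|>|5| out[5]=49 → l++
[4,8] |-6|>|5| out[4]=36 → l++
[5,8] |-2|<=|5| out[3]=25 → r--
[5,7] |-2|<=|3| out[2]=9 → r--
[5,6] |-2|>|0| out[1]=4 → l++
[6,6] |0|<=|0| out[0]=0 → r--

[0, 4, 9, 25, 36, 49, 64, 169, 196, 225, 256, 289, 289, 324, 361, 441, 529, 576]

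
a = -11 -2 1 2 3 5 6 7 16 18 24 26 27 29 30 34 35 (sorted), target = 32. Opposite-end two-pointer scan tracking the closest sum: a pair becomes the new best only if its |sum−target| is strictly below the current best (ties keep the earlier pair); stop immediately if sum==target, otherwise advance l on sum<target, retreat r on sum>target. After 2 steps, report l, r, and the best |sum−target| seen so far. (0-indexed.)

[0,16] -11+35=24 d=8 * → l++
[1,16] -2+35=33 d=1 * → r--

l=1, r=15, best |Δ|=1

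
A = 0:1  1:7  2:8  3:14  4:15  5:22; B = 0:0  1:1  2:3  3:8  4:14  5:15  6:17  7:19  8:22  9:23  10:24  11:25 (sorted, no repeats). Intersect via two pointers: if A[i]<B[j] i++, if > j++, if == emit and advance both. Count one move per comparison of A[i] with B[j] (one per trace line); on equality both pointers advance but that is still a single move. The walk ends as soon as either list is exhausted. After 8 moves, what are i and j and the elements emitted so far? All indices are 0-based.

i=5, j=7, emitted=[1, 8, 14, 15]

i=0 j=0: 1>0, j++
i=0 j=1: 1==1 emit, i++,j++
i=1 j=2: 7>3, j++
i=1 j=3: 7<8, i++
i=2 j=3: 8==8 emit, i++,j++
i=3 j=4: 14==14 emit, i++,j++
i=4 j=5: 15==15 emit, i++,j++
i=5 j=6: 22>17, j++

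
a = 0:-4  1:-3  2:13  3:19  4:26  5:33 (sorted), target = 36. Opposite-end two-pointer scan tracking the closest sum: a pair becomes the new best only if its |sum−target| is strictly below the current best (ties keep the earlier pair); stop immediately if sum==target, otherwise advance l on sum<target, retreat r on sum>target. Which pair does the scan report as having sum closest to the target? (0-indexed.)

pair (13, 26) with sum 39 (|Δ|=3)

l=0 r=5: -4+33=29 d=7 *, l++
l=1 r=5: -3+33=30 d=6 *, l++
l=2 r=5: 13+33=46 d=10, r--
l=2 r=4: 13+26=39 d=3 *, r--
l=2 r=3: 13+19=32 d=4, l++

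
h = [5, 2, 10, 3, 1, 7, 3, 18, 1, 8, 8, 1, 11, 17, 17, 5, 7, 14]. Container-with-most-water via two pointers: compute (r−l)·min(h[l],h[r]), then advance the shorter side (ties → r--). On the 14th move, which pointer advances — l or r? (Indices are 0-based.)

r

l=0 r=17: min(5,14)*17=85 best=85 *, l++
l=1 r=17: min(2,14)*16=32 best=85, l++
l=2 r=17: min(10,14)*15=150 best=150 *, l++
l=3 r=17: min(3,14)*14=42 best=150, l++
l=4 r=17: min(1,14)*13=13 best=150, l++
l=5 r=17: min(7,14)*12=84 best=150, l++
l=6 r=17: min(3,14)*11=33 best=150, l++
l=7 r=17: min(18,14)*10=140 best=150, r--
l=7 r=16: min(18,7)*9=63 best=150, r--
l=7 r=15: min(18,5)*8=40 best=150, r--
l=7 r=14: min(18,17)*7=119 best=150, r--
l=7 r=13: min(18,17)*6=102 best=150, r--
l=7 r=12: min(18,11)*5=55 best=150, r--
l=7 r=11: min(18,1)*4=4 best=150, r--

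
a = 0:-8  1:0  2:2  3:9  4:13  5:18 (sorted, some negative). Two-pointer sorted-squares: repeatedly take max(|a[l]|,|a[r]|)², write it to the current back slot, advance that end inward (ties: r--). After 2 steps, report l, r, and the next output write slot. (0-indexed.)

[0,5] |-8|<=|18| out[5]=324 → r--
[0,4] |-8|<=|13| out[4]=169 → r--

l=0, r=3, next write slot=3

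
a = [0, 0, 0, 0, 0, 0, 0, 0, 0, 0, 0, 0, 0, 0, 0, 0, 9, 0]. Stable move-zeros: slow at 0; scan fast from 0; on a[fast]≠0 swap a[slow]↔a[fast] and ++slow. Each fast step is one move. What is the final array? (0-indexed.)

[9, 0, 0, 0, 0, 0, 0, 0, 0, 0, 0, 0, 0, 0, 0, 0, 0, 0]

slow=0 fast=0: a[fast]=0, fast++
slow=0 fast=1: a[fast]=0, fast++
slow=0 fast=2: a[fast]=0, fast++
slow=0 fast=3: a[fast]=0, fast++
slow=0 fast=4: a[fast]=0, fast++
slow=0 fast=5: a[fast]=0, fast++
slow=0 fast=6: a[fast]=0, fast++
slow=0 fast=7: a[fast]=0, fast++
slow=0 fast=8: a[fast]=0, fast++
slow=0 fast=9: a[fast]=0, fast++
slow=0 fast=10: a[fast]=0, fast++
slow=0 fast=11: a[fast]=0, fast++
slow=0 fast=12: a[fast]=0, fast++
slow=0 fast=13: a[fast]=0, fast++
slow=0 fast=14: a[fast]=0, fast++
slow=0 fast=15: a[fast]=0, fast++
slow=0 fast=16: a[fast]=9≠0 swap→a[0]=9, slow++,fast++
slow=1 fast=17: a[fast]=0, fast++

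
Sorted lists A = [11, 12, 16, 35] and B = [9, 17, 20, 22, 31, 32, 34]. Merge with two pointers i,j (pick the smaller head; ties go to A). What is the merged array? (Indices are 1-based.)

[i=1,j=1] A[i]=11>B[j]=9 take 9 → j++
[i=1,j=2] A[i]=11<=B[j]=17 take 11 → i++
[i=2,j=2] A[i]=12<=B[j]=17 take 12 → i++
[i=3,j=2] A[i]=16<=B[j]=17 take 16 → i++
[i=4,j=2] A[i]=35>B[j]=17 take 17 → j++
[i=4,j=3] A[i]=35>B[j]=20 take 20 → j++
[i=4,j=4] A[i]=35>B[j]=22 take 22 → j++
[i=4,j=5] A[i]=35>B[j]=31 take 31 → j++
[i=4,j=6] A[i]=35>B[j]=32 take 32 → j++
[i=4,j=7] A[i]=35>B[j]=34 take 34 → j++
[i=4,j=8] B done, take A[i]=35 → i++

[9, 11, 12, 16, 17, 20, 22, 31, 32, 34, 35]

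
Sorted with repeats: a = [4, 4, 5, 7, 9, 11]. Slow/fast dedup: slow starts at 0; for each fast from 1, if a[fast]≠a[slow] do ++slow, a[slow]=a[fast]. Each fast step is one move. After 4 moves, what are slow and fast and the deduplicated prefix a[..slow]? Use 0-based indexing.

slow=3, fast=5, prefix=[4, 5, 7, 9]

(s=0,f=1) a[fast]=4=a[slow] dup → fast++
(s=0,f=2) a[fast]=5≠a[slow]=4 write a[1]=5 → slow++,fast++
(s=1,f=3) a[fast]=7≠a[slow]=5 write a[2]=7 → slow++,fast++
(s=2,f=4) a[fast]=9≠a[slow]=7 write a[3]=9 → slow++,fast++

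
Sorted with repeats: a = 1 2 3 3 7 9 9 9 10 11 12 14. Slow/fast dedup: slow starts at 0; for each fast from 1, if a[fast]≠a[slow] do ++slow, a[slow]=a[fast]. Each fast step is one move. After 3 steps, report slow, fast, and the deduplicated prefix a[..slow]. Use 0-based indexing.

slow=2, fast=4, prefix=[1, 2, 3]

(s=0,f=1) a[fast]=2≠a[slow]=1 write a[1]=2 → slow++,fast++
(s=1,f=2) a[fast]=3≠a[slow]=2 write a[2]=3 → slow++,fast++
(s=2,f=3) a[fast]=3=a[slow] dup → fast++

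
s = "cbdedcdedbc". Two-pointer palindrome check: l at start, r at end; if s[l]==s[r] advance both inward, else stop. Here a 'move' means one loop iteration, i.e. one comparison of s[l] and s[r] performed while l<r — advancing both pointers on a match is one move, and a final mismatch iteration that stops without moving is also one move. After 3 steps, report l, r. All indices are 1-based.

l=4, r=8

[1,11] 'c'=='c' → l++,r--
[2,10] 'b'=='b' → l++,r--
[3,9] 'd'=='d' → l++,r--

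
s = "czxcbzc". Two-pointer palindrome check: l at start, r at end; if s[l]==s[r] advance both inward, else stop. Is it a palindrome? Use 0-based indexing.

[0,6] 'c'=='c' → l++,r--
[1,5] 'z'=='z' → l++,r--
[2,4] 'x'!='b' → stop

not a palindrome (mismatch at 2,4)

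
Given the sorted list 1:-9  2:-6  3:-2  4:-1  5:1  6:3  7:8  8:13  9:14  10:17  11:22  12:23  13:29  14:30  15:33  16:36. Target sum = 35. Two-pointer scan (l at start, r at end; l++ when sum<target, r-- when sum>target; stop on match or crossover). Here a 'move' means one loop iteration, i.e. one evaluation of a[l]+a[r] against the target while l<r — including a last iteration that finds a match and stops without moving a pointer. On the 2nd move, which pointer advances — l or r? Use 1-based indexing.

l=1 r=16: -9+36=27 <35, l++
l=2 r=16: -6+36=30 <35, l++

l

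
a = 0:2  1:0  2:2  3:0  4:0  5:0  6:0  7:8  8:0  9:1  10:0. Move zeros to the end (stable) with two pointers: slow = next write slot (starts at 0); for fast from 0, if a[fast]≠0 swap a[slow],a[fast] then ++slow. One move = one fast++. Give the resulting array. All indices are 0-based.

(s=0,f=0) a[fast]=2≠0 swap→a[0]=2 → slow++,fast++
(s=1,f=1) a[fast]=0 → fast++
(s=1,f=2) a[fast]=2≠0 swap→a[1]=2 → slow++,fast++
(s=2,f=3) a[fast]=0 → fast++
(s=2,f=4) a[fast]=0 → fast++
(s=2,f=5) a[fast]=0 → fast++
(s=2,f=6) a[fast]=0 → fast++
(s=2,f=7) a[fast]=8≠0 swap→a[2]=8 → slow++,fast++
(s=3,f=8) a[fast]=0 → fast++
(s=3,f=9) a[fast]=1≠0 swap→a[3]=1 → slow++,fast++
(s=4,f=10) a[fast]=0 → fast++

[2, 2, 8, 1, 0, 0, 0, 0, 0, 0, 0]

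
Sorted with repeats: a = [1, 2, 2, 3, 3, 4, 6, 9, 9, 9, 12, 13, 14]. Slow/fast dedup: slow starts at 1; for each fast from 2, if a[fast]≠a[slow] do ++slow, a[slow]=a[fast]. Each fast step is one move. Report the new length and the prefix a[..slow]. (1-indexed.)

length 9; prefix = [1, 2, 3, 4, 6, 9, 12, 13, 14]

slow=1 fast=2: a[fast]=2≠a[slow]=1 write a[2]=2, slow++,fast++
slow=2 fast=3: a[fast]=2=a[slow] dup, fast++
slow=2 fast=4: a[fast]=3≠a[slow]=2 write a[3]=3, slow++,fast++
slow=3 fast=5: a[fast]=3=a[slow] dup, fast++
slow=3 fast=6: a[fast]=4≠a[slow]=3 write a[4]=4, slow++,fast++
slow=4 fast=7: a[fast]=6≠a[slow]=4 write a[5]=6, slow++,fast++
slow=5 fast=8: a[fast]=9≠a[slow]=6 write a[6]=9, slow++,fast++
slow=6 fast=9: a[fast]=9=a[slow] dup, fast++
slow=6 fast=10: a[fast]=9=a[slow] dup, fast++
slow=6 fast=11: a[fast]=12≠a[slow]=9 write a[7]=12, slow++,fast++
slow=7 fast=12: a[fast]=13≠a[slow]=12 write a[8]=13, slow++,fast++
slow=8 fast=13: a[fast]=14≠a[slow]=13 write a[9]=14, slow++,fast++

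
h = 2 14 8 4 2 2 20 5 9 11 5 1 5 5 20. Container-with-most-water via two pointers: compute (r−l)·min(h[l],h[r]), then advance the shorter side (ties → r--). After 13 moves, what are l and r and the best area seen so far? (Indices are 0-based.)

l=6, r=7, best area=182

[0,14] min(2,20)*14=28 best=28 * → l++
[1,14] min(14,20)*13=182 best=182 * → l++
[2,14] min(8,20)*12=96 best=182 → l++
[3,14] min(4,20)*11=44 best=182 → l++
[4,14] min(2,20)*10=20 best=182 → l++
[5,14] min(2,20)*9=18 best=182 → l++
[6,14] min(20,20)*8=160 best=182 → r--
[6,13] min(20,5)*7=35 best=182 → r--
[6,12] min(20,5)*6=30 best=182 → r--
[6,11] min(20,1)*5=5 best=182 → r--
[6,10] min(20,5)*4=20 best=182 → r--
[6,9] min(20,11)*3=33 best=182 → r--
[6,8] min(20,9)*2=18 best=182 → r--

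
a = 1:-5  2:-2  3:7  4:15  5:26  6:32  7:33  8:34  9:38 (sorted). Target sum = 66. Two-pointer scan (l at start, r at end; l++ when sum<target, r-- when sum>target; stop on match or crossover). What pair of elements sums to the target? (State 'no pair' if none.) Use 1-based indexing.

(32, 34)

l=1 r=9: -5+38=33 <66, l++
l=2 r=9: -2+38=36 <66, l++
l=3 r=9: 7+38=45 <66, l++
l=4 r=9: 15+38=53 <66, l++
l=5 r=9: 26+38=64 <66, l++
l=6 r=9: 32+38=70 >66, r--
l=6 r=8: 32+34=66, found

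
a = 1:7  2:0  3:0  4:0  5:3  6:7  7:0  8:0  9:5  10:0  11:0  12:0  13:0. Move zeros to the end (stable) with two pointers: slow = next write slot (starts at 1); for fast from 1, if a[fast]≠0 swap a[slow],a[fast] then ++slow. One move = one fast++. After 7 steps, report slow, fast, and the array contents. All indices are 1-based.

slow=4, fast=8, a=[7, 3, 7, 0, 0, 0, 0, 0, 5, 0, 0, 0, 0]

(s=1,f=1) a[fast]=7≠0 swap→a[1]=7 → slow++,fast++
(s=2,f=2) a[fast]=0 → fast++
(s=2,f=3) a[fast]=0 → fast++
(s=2,f=4) a[fast]=0 → fast++
(s=2,f=5) a[fast]=3≠0 swap→a[2]=3 → slow++,fast++
(s=3,f=6) a[fast]=7≠0 swap→a[3]=7 → slow++,fast++
(s=4,f=7) a[fast]=0 → fast++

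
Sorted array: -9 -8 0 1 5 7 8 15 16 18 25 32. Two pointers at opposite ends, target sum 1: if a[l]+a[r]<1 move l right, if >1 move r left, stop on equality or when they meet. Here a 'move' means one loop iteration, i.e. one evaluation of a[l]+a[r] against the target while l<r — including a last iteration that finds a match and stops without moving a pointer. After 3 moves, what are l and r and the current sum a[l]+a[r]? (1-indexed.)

[1,12] -9+32=23 >1 → r--
[1,11] -9+25=16 >1 → r--
[1,10] -9+18=9 >1 → r--

l=1, r=9, sum=7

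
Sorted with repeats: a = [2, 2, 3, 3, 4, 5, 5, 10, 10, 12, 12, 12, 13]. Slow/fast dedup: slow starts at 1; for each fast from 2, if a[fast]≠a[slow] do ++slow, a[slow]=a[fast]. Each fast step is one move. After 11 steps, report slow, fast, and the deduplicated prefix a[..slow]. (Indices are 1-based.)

slow=1 fast=2: a[fast]=2=a[slow] dup, fast++
slow=1 fast=3: a[fast]=3≠a[slow]=2 write a[2]=3, slow++,fast++
slow=2 fast=4: a[fast]=3=a[slow] dup, fast++
slow=2 fast=5: a[fast]=4≠a[slow]=3 write a[3]=4, slow++,fast++
slow=3 fast=6: a[fast]=5≠a[slow]=4 write a[4]=5, slow++,fast++
slow=4 fast=7: a[fast]=5=a[slow] dup, fast++
slow=4 fast=8: a[fast]=10≠a[slow]=5 write a[5]=10, slow++,fast++
slow=5 fast=9: a[fast]=10=a[slow] dup, fast++
slow=5 fast=10: a[fast]=12≠a[slow]=10 write a[6]=12, slow++,fast++
slow=6 fast=11: a[fast]=12=a[slow] dup, fast++
slow=6 fast=12: a[fast]=12=a[slow] dup, fast++

slow=6, fast=13, prefix=[2, 3, 4, 5, 10, 12]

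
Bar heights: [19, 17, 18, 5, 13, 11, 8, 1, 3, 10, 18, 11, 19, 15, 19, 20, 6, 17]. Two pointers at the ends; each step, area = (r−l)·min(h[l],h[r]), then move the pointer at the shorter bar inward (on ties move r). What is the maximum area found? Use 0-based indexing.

max area = 289

[0,17] min(19,17)*17=289 best=289 * → r--
[0,16] min(19,6)*16=96 best=289 → r--
[0,15] min(19,20)*15=285 best=289 → l++
[1,15] min(17,20)*14=238 best=289 → l++
[2,15] min(18,20)*13=234 best=289 → l++
[3,15] min(5,20)*12=60 best=289 → l++
[4,15] min(13,20)*11=143 best=289 → l++
[5,15] min(11,20)*10=110 best=289 → l++
[6,15] min(8,20)*9=72 best=289 → l++
[7,15] min(1,20)*8=8 best=289 → l++
[8,15] min(3,20)*7=21 best=289 → l++
[9,15] min(10,20)*6=60 best=289 → l++
[10,15] min(18,20)*5=90 best=289 → l++
[11,15] min(11,20)*4=44 best=289 → l++
[12,15] min(19,20)*3=57 best=289 → l++
[13,15] min(15,20)*2=30 best=289 → l++
[14,15] min(19,20)*1=19 best=289 → l++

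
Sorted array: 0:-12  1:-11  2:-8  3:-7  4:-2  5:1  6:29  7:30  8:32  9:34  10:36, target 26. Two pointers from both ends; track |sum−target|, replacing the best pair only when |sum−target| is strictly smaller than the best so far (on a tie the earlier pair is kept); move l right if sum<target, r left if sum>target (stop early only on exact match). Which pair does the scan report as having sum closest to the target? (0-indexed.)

[0,10] -12+36=24 d=2 * → l++
[1,10] -11+36=25 d=1 * → l++
[2,10] -8+36=28 d=2 → r--
[2,9] -8+34=26 d=0 * → stop

pair (-8, 34) with sum 26 (|Δ|=0)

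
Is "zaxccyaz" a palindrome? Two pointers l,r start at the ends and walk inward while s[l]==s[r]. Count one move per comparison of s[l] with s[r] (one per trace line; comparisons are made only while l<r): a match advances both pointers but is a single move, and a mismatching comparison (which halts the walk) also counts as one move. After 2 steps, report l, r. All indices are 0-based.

l=2, r=5

[0,7] 'z'=='z' → l++,r--
[1,6] 'a'=='a' → l++,r--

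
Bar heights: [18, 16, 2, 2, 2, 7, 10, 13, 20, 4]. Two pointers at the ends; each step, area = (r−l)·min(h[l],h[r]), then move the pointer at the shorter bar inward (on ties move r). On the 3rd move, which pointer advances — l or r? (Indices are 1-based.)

[1,10] min(18,4)*9=36 best=36 * → r--
[1,9] min(18,20)*8=144 best=144 * → l++
[2,9] min(16,20)*7=112 best=144 → l++

l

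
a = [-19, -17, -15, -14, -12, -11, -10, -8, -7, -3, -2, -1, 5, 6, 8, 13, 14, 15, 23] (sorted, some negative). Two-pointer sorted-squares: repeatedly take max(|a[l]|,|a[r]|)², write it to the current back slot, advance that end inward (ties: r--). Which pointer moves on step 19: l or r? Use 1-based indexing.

r

l=1 r=19: |-19|<=|23| out[19]=529, r--
l=1 r=18: |-19|>|15| out[18]=361, l++
l=2 r=18: |-17|>|15| out[17]=289, l++
l=3 r=18: |-15|<=|15| out[16]=225, r--
l=3 r=17: |-15|>|14| out[15]=225, l++
l=4 r=17: |-14|<=|14| out[14]=196, r--
l=4 r=16: |-14|>|13| out[13]=196, l++
l=5 r=16: |-12|<=|13| out[12]=169, r--
l=5 r=15: |-12|>|8| out[11]=144, l++
l=6 r=15: |-11|>|8| out[10]=121, l++
l=7 r=15: |-10|>|8| out[9]=100, l++
l=8 r=15: |-8|<=|8| out[8]=64, r--
l=8 r=14: |-8|>|6| out[7]=64, l++
l=9 r=14: |-7|>|6| out[6]=49, l++
l=10 r=14: |-3|<=|6| out[5]=36, r--
l=10 r=13: |-3|<=|5| out[4]=25, r--
l=10 r=12: |-3|>|-1| out[3]=9, l++
l=11 r=12: |-2|>|-1| out[2]=4, l++
l=12 r=12: |-1|<=|-1| out[1]=1, r--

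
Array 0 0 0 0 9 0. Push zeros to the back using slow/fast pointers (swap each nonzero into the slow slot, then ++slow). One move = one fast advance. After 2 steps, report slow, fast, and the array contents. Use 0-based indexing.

slow=0 fast=0: a[fast]=0, fast++
slow=0 fast=1: a[fast]=0, fast++

slow=0, fast=2, a=[0, 0, 0, 0, 9, 0]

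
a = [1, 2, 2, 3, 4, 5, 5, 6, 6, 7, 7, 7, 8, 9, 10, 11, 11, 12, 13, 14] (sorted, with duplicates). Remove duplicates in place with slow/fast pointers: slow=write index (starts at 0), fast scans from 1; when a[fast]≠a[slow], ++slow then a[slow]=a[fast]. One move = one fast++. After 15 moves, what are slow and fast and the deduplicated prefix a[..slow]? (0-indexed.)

slow=0 fast=1: a[fast]=2≠a[slow]=1 write a[1]=2, slow++,fast++
slow=1 fast=2: a[fast]=2=a[slow] dup, fast++
slow=1 fast=3: a[fast]=3≠a[slow]=2 write a[2]=3, slow++,fast++
slow=2 fast=4: a[fast]=4≠a[slow]=3 write a[3]=4, slow++,fast++
slow=3 fast=5: a[fast]=5≠a[slow]=4 write a[4]=5, slow++,fast++
slow=4 fast=6: a[fast]=5=a[slow] dup, fast++
slow=4 fast=7: a[fast]=6≠a[slow]=5 write a[5]=6, slow++,fast++
slow=5 fast=8: a[fast]=6=a[slow] dup, fast++
slow=5 fast=9: a[fast]=7≠a[slow]=6 write a[6]=7, slow++,fast++
slow=6 fast=10: a[fast]=7=a[slow] dup, fast++
slow=6 fast=11: a[fast]=7=a[slow] dup, fast++
slow=6 fast=12: a[fast]=8≠a[slow]=7 write a[7]=8, slow++,fast++
slow=7 fast=13: a[fast]=9≠a[slow]=8 write a[8]=9, slow++,fast++
slow=8 fast=14: a[fast]=10≠a[slow]=9 write a[9]=10, slow++,fast++
slow=9 fast=15: a[fast]=11≠a[slow]=10 write a[10]=11, slow++,fast++

slow=10, fast=16, prefix=[1, 2, 3, 4, 5, 6, 7, 8, 9, 10, 11]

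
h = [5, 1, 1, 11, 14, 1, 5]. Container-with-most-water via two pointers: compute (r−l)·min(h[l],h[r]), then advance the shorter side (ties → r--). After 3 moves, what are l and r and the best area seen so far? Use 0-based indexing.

l=1, r=4, best area=30

[0,6] min(5,5)*6=30 best=30 * → r--
[0,5] min(5,1)*5=5 best=30 → r--
[0,4] min(5,14)*4=20 best=30 → l++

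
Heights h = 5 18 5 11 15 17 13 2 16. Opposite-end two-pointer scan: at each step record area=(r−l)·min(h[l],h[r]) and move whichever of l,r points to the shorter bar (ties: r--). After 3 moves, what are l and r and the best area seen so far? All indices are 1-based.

[1,9] min(5,16)*8=40 best=40 * → l++
[2,9] min(18,16)*7=112 best=112 * → r--
[2,8] min(18,2)*6=12 best=112 → r--

l=2, r=7, best area=112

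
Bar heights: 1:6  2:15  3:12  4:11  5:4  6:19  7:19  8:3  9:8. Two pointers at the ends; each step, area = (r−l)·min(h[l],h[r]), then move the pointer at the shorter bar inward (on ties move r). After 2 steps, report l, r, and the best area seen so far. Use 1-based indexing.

[1,9] min(6,8)*8=48 best=48 * → l++
[2,9] min(15,8)*7=56 best=56 * → r--

l=2, r=8, best area=56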